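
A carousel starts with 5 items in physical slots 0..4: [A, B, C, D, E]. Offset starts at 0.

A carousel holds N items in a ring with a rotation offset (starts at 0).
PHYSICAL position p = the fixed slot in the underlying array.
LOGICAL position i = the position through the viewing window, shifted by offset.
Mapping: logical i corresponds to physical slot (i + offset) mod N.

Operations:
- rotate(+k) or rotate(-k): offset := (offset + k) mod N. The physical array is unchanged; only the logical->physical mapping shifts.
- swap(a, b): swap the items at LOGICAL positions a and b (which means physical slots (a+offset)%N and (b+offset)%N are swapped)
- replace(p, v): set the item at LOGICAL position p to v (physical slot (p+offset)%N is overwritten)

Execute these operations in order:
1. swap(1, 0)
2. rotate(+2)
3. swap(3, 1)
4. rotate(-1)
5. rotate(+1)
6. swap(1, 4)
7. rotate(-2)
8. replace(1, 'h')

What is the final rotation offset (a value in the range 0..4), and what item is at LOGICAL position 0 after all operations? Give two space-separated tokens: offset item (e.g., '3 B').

After op 1 (swap(1, 0)): offset=0, physical=[B,A,C,D,E], logical=[B,A,C,D,E]
After op 2 (rotate(+2)): offset=2, physical=[B,A,C,D,E], logical=[C,D,E,B,A]
After op 3 (swap(3, 1)): offset=2, physical=[D,A,C,B,E], logical=[C,B,E,D,A]
After op 4 (rotate(-1)): offset=1, physical=[D,A,C,B,E], logical=[A,C,B,E,D]
After op 5 (rotate(+1)): offset=2, physical=[D,A,C,B,E], logical=[C,B,E,D,A]
After op 6 (swap(1, 4)): offset=2, physical=[D,B,C,A,E], logical=[C,A,E,D,B]
After op 7 (rotate(-2)): offset=0, physical=[D,B,C,A,E], logical=[D,B,C,A,E]
After op 8 (replace(1, 'h')): offset=0, physical=[D,h,C,A,E], logical=[D,h,C,A,E]

Answer: 0 D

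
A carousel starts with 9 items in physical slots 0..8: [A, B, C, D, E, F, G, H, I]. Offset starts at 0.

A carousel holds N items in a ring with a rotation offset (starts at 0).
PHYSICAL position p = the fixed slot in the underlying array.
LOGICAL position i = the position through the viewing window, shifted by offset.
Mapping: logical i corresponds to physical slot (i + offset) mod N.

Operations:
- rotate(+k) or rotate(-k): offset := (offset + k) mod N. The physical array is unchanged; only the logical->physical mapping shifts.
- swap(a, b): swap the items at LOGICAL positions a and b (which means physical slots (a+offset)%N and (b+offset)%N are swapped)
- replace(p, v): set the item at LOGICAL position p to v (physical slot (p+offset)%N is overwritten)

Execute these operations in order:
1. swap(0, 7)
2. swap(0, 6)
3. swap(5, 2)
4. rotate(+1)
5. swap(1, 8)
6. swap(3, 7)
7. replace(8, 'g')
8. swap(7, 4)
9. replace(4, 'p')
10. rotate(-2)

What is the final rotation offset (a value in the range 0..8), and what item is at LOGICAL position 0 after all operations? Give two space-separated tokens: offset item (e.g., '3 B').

Answer: 8 C

Derivation:
After op 1 (swap(0, 7)): offset=0, physical=[H,B,C,D,E,F,G,A,I], logical=[H,B,C,D,E,F,G,A,I]
After op 2 (swap(0, 6)): offset=0, physical=[G,B,C,D,E,F,H,A,I], logical=[G,B,C,D,E,F,H,A,I]
After op 3 (swap(5, 2)): offset=0, physical=[G,B,F,D,E,C,H,A,I], logical=[G,B,F,D,E,C,H,A,I]
After op 4 (rotate(+1)): offset=1, physical=[G,B,F,D,E,C,H,A,I], logical=[B,F,D,E,C,H,A,I,G]
After op 5 (swap(1, 8)): offset=1, physical=[F,B,G,D,E,C,H,A,I], logical=[B,G,D,E,C,H,A,I,F]
After op 6 (swap(3, 7)): offset=1, physical=[F,B,G,D,I,C,H,A,E], logical=[B,G,D,I,C,H,A,E,F]
After op 7 (replace(8, 'g')): offset=1, physical=[g,B,G,D,I,C,H,A,E], logical=[B,G,D,I,C,H,A,E,g]
After op 8 (swap(7, 4)): offset=1, physical=[g,B,G,D,I,E,H,A,C], logical=[B,G,D,I,E,H,A,C,g]
After op 9 (replace(4, 'p')): offset=1, physical=[g,B,G,D,I,p,H,A,C], logical=[B,G,D,I,p,H,A,C,g]
After op 10 (rotate(-2)): offset=8, physical=[g,B,G,D,I,p,H,A,C], logical=[C,g,B,G,D,I,p,H,A]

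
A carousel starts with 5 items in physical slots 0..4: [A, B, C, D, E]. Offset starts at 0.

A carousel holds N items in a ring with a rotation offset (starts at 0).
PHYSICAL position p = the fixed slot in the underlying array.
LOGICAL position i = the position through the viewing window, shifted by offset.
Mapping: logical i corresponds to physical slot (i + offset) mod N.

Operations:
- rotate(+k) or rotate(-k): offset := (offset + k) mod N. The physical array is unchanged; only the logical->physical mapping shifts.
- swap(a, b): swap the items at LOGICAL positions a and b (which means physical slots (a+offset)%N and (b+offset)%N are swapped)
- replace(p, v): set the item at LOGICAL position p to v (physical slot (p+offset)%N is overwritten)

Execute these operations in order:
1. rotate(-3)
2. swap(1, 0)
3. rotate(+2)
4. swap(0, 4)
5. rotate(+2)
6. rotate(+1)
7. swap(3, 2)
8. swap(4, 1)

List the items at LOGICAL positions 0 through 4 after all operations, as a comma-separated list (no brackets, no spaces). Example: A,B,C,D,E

After op 1 (rotate(-3)): offset=2, physical=[A,B,C,D,E], logical=[C,D,E,A,B]
After op 2 (swap(1, 0)): offset=2, physical=[A,B,D,C,E], logical=[D,C,E,A,B]
After op 3 (rotate(+2)): offset=4, physical=[A,B,D,C,E], logical=[E,A,B,D,C]
After op 4 (swap(0, 4)): offset=4, physical=[A,B,D,E,C], logical=[C,A,B,D,E]
After op 5 (rotate(+2)): offset=1, physical=[A,B,D,E,C], logical=[B,D,E,C,A]
After op 6 (rotate(+1)): offset=2, physical=[A,B,D,E,C], logical=[D,E,C,A,B]
After op 7 (swap(3, 2)): offset=2, physical=[C,B,D,E,A], logical=[D,E,A,C,B]
After op 8 (swap(4, 1)): offset=2, physical=[C,E,D,B,A], logical=[D,B,A,C,E]

Answer: D,B,A,C,E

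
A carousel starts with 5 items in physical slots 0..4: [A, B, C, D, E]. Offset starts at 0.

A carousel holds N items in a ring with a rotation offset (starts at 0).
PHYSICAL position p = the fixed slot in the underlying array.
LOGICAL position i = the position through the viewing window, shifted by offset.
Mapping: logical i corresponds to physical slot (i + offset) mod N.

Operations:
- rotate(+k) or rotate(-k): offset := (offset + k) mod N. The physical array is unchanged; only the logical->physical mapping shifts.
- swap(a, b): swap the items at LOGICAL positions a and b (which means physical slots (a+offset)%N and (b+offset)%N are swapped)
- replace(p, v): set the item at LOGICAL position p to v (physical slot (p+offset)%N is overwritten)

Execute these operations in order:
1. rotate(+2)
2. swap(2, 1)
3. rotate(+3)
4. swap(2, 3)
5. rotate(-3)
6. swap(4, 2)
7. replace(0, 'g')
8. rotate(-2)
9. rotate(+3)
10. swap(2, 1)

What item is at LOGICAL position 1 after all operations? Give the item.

Answer: A

Derivation:
After op 1 (rotate(+2)): offset=2, physical=[A,B,C,D,E], logical=[C,D,E,A,B]
After op 2 (swap(2, 1)): offset=2, physical=[A,B,C,E,D], logical=[C,E,D,A,B]
After op 3 (rotate(+3)): offset=0, physical=[A,B,C,E,D], logical=[A,B,C,E,D]
After op 4 (swap(2, 3)): offset=0, physical=[A,B,E,C,D], logical=[A,B,E,C,D]
After op 5 (rotate(-3)): offset=2, physical=[A,B,E,C,D], logical=[E,C,D,A,B]
After op 6 (swap(4, 2)): offset=2, physical=[A,D,E,C,B], logical=[E,C,B,A,D]
After op 7 (replace(0, 'g')): offset=2, physical=[A,D,g,C,B], logical=[g,C,B,A,D]
After op 8 (rotate(-2)): offset=0, physical=[A,D,g,C,B], logical=[A,D,g,C,B]
After op 9 (rotate(+3)): offset=3, physical=[A,D,g,C,B], logical=[C,B,A,D,g]
After op 10 (swap(2, 1)): offset=3, physical=[B,D,g,C,A], logical=[C,A,B,D,g]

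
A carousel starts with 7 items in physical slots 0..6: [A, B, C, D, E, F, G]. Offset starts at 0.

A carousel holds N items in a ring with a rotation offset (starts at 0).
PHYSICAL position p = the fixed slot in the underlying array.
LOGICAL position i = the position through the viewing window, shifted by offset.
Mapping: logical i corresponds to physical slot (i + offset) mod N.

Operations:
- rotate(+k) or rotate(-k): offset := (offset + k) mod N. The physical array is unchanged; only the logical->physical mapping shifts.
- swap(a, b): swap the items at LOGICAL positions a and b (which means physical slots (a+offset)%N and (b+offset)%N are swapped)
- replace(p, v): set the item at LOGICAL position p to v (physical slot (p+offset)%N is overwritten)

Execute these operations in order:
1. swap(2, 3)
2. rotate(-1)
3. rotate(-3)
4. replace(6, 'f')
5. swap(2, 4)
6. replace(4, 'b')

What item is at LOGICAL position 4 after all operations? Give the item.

After op 1 (swap(2, 3)): offset=0, physical=[A,B,D,C,E,F,G], logical=[A,B,D,C,E,F,G]
After op 2 (rotate(-1)): offset=6, physical=[A,B,D,C,E,F,G], logical=[G,A,B,D,C,E,F]
After op 3 (rotate(-3)): offset=3, physical=[A,B,D,C,E,F,G], logical=[C,E,F,G,A,B,D]
After op 4 (replace(6, 'f')): offset=3, physical=[A,B,f,C,E,F,G], logical=[C,E,F,G,A,B,f]
After op 5 (swap(2, 4)): offset=3, physical=[F,B,f,C,E,A,G], logical=[C,E,A,G,F,B,f]
After op 6 (replace(4, 'b')): offset=3, physical=[b,B,f,C,E,A,G], logical=[C,E,A,G,b,B,f]

Answer: b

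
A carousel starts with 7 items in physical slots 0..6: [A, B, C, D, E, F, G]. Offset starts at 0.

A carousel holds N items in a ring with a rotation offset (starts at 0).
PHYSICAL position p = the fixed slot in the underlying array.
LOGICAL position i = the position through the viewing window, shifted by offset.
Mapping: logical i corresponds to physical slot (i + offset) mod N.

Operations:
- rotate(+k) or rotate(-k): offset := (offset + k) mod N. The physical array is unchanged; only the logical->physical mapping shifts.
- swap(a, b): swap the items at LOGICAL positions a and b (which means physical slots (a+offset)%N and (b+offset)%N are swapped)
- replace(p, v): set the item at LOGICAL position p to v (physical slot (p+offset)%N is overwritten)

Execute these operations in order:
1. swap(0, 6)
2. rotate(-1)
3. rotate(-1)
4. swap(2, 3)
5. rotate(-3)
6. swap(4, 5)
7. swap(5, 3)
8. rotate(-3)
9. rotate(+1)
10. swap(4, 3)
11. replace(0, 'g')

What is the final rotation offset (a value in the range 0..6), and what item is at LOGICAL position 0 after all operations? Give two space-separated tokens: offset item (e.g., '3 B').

After op 1 (swap(0, 6)): offset=0, physical=[G,B,C,D,E,F,A], logical=[G,B,C,D,E,F,A]
After op 2 (rotate(-1)): offset=6, physical=[G,B,C,D,E,F,A], logical=[A,G,B,C,D,E,F]
After op 3 (rotate(-1)): offset=5, physical=[G,B,C,D,E,F,A], logical=[F,A,G,B,C,D,E]
After op 4 (swap(2, 3)): offset=5, physical=[B,G,C,D,E,F,A], logical=[F,A,B,G,C,D,E]
After op 5 (rotate(-3)): offset=2, physical=[B,G,C,D,E,F,A], logical=[C,D,E,F,A,B,G]
After op 6 (swap(4, 5)): offset=2, physical=[A,G,C,D,E,F,B], logical=[C,D,E,F,B,A,G]
After op 7 (swap(5, 3)): offset=2, physical=[F,G,C,D,E,A,B], logical=[C,D,E,A,B,F,G]
After op 8 (rotate(-3)): offset=6, physical=[F,G,C,D,E,A,B], logical=[B,F,G,C,D,E,A]
After op 9 (rotate(+1)): offset=0, physical=[F,G,C,D,E,A,B], logical=[F,G,C,D,E,A,B]
After op 10 (swap(4, 3)): offset=0, physical=[F,G,C,E,D,A,B], logical=[F,G,C,E,D,A,B]
After op 11 (replace(0, 'g')): offset=0, physical=[g,G,C,E,D,A,B], logical=[g,G,C,E,D,A,B]

Answer: 0 g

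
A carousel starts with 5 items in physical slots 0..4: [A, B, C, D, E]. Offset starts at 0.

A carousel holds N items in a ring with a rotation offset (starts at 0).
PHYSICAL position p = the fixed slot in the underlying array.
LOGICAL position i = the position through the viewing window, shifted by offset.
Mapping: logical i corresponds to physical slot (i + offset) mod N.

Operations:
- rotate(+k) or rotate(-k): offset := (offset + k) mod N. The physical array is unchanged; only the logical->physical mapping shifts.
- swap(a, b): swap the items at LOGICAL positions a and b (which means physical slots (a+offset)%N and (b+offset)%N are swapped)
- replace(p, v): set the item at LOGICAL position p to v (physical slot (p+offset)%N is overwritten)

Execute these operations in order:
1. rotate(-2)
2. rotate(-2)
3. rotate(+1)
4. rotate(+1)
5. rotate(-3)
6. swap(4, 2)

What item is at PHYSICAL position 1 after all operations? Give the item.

After op 1 (rotate(-2)): offset=3, physical=[A,B,C,D,E], logical=[D,E,A,B,C]
After op 2 (rotate(-2)): offset=1, physical=[A,B,C,D,E], logical=[B,C,D,E,A]
After op 3 (rotate(+1)): offset=2, physical=[A,B,C,D,E], logical=[C,D,E,A,B]
After op 4 (rotate(+1)): offset=3, physical=[A,B,C,D,E], logical=[D,E,A,B,C]
After op 5 (rotate(-3)): offset=0, physical=[A,B,C,D,E], logical=[A,B,C,D,E]
After op 6 (swap(4, 2)): offset=0, physical=[A,B,E,D,C], logical=[A,B,E,D,C]

Answer: B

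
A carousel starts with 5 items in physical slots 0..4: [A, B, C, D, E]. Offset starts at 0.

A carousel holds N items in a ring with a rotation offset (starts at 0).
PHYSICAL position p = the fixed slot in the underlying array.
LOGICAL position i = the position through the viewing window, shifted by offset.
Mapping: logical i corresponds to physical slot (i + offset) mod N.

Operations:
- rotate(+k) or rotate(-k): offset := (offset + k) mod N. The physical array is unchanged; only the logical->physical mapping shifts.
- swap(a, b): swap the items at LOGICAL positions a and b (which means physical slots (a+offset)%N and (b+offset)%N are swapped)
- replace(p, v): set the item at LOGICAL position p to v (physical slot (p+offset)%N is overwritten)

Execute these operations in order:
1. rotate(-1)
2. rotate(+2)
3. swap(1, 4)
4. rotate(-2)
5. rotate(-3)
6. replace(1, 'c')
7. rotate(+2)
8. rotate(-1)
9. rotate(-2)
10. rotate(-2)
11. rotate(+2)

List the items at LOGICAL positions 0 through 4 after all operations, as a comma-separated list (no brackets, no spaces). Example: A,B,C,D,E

Answer: C,B,c,D,E

Derivation:
After op 1 (rotate(-1)): offset=4, physical=[A,B,C,D,E], logical=[E,A,B,C,D]
After op 2 (rotate(+2)): offset=1, physical=[A,B,C,D,E], logical=[B,C,D,E,A]
After op 3 (swap(1, 4)): offset=1, physical=[C,B,A,D,E], logical=[B,A,D,E,C]
After op 4 (rotate(-2)): offset=4, physical=[C,B,A,D,E], logical=[E,C,B,A,D]
After op 5 (rotate(-3)): offset=1, physical=[C,B,A,D,E], logical=[B,A,D,E,C]
After op 6 (replace(1, 'c')): offset=1, physical=[C,B,c,D,E], logical=[B,c,D,E,C]
After op 7 (rotate(+2)): offset=3, physical=[C,B,c,D,E], logical=[D,E,C,B,c]
After op 8 (rotate(-1)): offset=2, physical=[C,B,c,D,E], logical=[c,D,E,C,B]
After op 9 (rotate(-2)): offset=0, physical=[C,B,c,D,E], logical=[C,B,c,D,E]
After op 10 (rotate(-2)): offset=3, physical=[C,B,c,D,E], logical=[D,E,C,B,c]
After op 11 (rotate(+2)): offset=0, physical=[C,B,c,D,E], logical=[C,B,c,D,E]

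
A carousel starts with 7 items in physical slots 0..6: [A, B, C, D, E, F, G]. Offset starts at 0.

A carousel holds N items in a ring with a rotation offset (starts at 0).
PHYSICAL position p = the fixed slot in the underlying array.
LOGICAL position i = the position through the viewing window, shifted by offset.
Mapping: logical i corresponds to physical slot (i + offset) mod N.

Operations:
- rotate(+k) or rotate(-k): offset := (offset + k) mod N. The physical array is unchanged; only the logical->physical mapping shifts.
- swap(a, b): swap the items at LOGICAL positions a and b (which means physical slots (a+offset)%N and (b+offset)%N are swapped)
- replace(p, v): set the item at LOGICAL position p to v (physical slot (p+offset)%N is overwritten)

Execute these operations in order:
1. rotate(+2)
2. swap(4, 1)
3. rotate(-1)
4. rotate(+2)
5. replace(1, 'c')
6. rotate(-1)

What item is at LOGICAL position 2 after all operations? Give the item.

Answer: c

Derivation:
After op 1 (rotate(+2)): offset=2, physical=[A,B,C,D,E,F,G], logical=[C,D,E,F,G,A,B]
After op 2 (swap(4, 1)): offset=2, physical=[A,B,C,G,E,F,D], logical=[C,G,E,F,D,A,B]
After op 3 (rotate(-1)): offset=1, physical=[A,B,C,G,E,F,D], logical=[B,C,G,E,F,D,A]
After op 4 (rotate(+2)): offset=3, physical=[A,B,C,G,E,F,D], logical=[G,E,F,D,A,B,C]
After op 5 (replace(1, 'c')): offset=3, physical=[A,B,C,G,c,F,D], logical=[G,c,F,D,A,B,C]
After op 6 (rotate(-1)): offset=2, physical=[A,B,C,G,c,F,D], logical=[C,G,c,F,D,A,B]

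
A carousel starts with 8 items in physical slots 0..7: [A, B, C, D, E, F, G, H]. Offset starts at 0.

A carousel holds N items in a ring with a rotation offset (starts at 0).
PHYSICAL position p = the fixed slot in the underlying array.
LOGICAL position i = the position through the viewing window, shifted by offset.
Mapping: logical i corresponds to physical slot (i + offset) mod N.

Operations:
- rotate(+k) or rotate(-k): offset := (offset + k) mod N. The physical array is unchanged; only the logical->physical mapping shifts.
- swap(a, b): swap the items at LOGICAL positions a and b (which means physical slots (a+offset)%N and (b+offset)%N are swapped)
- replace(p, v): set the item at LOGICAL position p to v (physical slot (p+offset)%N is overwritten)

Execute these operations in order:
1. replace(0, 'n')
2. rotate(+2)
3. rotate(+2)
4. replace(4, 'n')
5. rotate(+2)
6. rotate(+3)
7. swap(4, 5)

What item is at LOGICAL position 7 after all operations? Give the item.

Answer: n

Derivation:
After op 1 (replace(0, 'n')): offset=0, physical=[n,B,C,D,E,F,G,H], logical=[n,B,C,D,E,F,G,H]
After op 2 (rotate(+2)): offset=2, physical=[n,B,C,D,E,F,G,H], logical=[C,D,E,F,G,H,n,B]
After op 3 (rotate(+2)): offset=4, physical=[n,B,C,D,E,F,G,H], logical=[E,F,G,H,n,B,C,D]
After op 4 (replace(4, 'n')): offset=4, physical=[n,B,C,D,E,F,G,H], logical=[E,F,G,H,n,B,C,D]
After op 5 (rotate(+2)): offset=6, physical=[n,B,C,D,E,F,G,H], logical=[G,H,n,B,C,D,E,F]
After op 6 (rotate(+3)): offset=1, physical=[n,B,C,D,E,F,G,H], logical=[B,C,D,E,F,G,H,n]
After op 7 (swap(4, 5)): offset=1, physical=[n,B,C,D,E,G,F,H], logical=[B,C,D,E,G,F,H,n]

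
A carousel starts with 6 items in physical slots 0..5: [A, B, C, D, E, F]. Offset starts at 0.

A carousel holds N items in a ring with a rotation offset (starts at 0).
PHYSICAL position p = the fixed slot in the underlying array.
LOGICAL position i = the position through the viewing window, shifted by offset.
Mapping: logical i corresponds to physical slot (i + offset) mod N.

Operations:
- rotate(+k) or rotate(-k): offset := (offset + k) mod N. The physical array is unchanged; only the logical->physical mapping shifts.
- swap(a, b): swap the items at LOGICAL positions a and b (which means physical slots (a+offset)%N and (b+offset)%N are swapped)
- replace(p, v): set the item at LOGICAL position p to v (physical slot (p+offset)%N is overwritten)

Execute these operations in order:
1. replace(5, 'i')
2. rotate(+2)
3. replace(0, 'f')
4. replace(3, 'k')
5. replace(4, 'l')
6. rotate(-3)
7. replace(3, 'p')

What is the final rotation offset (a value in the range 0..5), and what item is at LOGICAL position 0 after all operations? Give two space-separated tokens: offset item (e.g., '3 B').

Answer: 5 k

Derivation:
After op 1 (replace(5, 'i')): offset=0, physical=[A,B,C,D,E,i], logical=[A,B,C,D,E,i]
After op 2 (rotate(+2)): offset=2, physical=[A,B,C,D,E,i], logical=[C,D,E,i,A,B]
After op 3 (replace(0, 'f')): offset=2, physical=[A,B,f,D,E,i], logical=[f,D,E,i,A,B]
After op 4 (replace(3, 'k')): offset=2, physical=[A,B,f,D,E,k], logical=[f,D,E,k,A,B]
After op 5 (replace(4, 'l')): offset=2, physical=[l,B,f,D,E,k], logical=[f,D,E,k,l,B]
After op 6 (rotate(-3)): offset=5, physical=[l,B,f,D,E,k], logical=[k,l,B,f,D,E]
After op 7 (replace(3, 'p')): offset=5, physical=[l,B,p,D,E,k], logical=[k,l,B,p,D,E]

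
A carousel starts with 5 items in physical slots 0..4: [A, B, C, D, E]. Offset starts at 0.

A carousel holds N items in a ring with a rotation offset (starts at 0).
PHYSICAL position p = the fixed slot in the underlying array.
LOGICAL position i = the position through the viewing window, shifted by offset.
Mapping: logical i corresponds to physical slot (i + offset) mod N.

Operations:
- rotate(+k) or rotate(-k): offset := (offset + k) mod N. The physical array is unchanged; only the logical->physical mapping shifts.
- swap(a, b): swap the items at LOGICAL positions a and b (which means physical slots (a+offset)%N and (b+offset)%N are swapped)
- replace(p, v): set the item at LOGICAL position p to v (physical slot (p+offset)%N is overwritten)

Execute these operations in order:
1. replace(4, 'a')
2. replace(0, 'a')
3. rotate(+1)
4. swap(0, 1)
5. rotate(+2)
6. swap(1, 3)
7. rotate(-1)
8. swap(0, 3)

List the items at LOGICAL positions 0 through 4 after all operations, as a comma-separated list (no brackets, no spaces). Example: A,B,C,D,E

Answer: a,D,C,B,a

Derivation:
After op 1 (replace(4, 'a')): offset=0, physical=[A,B,C,D,a], logical=[A,B,C,D,a]
After op 2 (replace(0, 'a')): offset=0, physical=[a,B,C,D,a], logical=[a,B,C,D,a]
After op 3 (rotate(+1)): offset=1, physical=[a,B,C,D,a], logical=[B,C,D,a,a]
After op 4 (swap(0, 1)): offset=1, physical=[a,C,B,D,a], logical=[C,B,D,a,a]
After op 5 (rotate(+2)): offset=3, physical=[a,C,B,D,a], logical=[D,a,a,C,B]
After op 6 (swap(1, 3)): offset=3, physical=[a,a,B,D,C], logical=[D,C,a,a,B]
After op 7 (rotate(-1)): offset=2, physical=[a,a,B,D,C], logical=[B,D,C,a,a]
After op 8 (swap(0, 3)): offset=2, physical=[B,a,a,D,C], logical=[a,D,C,B,a]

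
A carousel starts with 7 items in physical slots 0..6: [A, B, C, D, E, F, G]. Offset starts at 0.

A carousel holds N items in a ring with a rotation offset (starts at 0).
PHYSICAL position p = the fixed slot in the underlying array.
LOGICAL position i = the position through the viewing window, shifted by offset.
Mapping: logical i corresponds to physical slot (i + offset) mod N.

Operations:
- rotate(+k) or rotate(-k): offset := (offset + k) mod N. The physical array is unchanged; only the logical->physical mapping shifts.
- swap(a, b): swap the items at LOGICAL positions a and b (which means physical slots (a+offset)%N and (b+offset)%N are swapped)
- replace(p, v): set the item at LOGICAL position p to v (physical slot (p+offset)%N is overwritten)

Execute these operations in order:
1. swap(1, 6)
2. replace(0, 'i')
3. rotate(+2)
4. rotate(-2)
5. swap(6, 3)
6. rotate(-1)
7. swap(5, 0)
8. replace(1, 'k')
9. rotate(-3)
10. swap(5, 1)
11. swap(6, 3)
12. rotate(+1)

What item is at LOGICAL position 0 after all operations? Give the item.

Answer: G

Derivation:
After op 1 (swap(1, 6)): offset=0, physical=[A,G,C,D,E,F,B], logical=[A,G,C,D,E,F,B]
After op 2 (replace(0, 'i')): offset=0, physical=[i,G,C,D,E,F,B], logical=[i,G,C,D,E,F,B]
After op 3 (rotate(+2)): offset=2, physical=[i,G,C,D,E,F,B], logical=[C,D,E,F,B,i,G]
After op 4 (rotate(-2)): offset=0, physical=[i,G,C,D,E,F,B], logical=[i,G,C,D,E,F,B]
After op 5 (swap(6, 3)): offset=0, physical=[i,G,C,B,E,F,D], logical=[i,G,C,B,E,F,D]
After op 6 (rotate(-1)): offset=6, physical=[i,G,C,B,E,F,D], logical=[D,i,G,C,B,E,F]
After op 7 (swap(5, 0)): offset=6, physical=[i,G,C,B,D,F,E], logical=[E,i,G,C,B,D,F]
After op 8 (replace(1, 'k')): offset=6, physical=[k,G,C,B,D,F,E], logical=[E,k,G,C,B,D,F]
After op 9 (rotate(-3)): offset=3, physical=[k,G,C,B,D,F,E], logical=[B,D,F,E,k,G,C]
After op 10 (swap(5, 1)): offset=3, physical=[k,D,C,B,G,F,E], logical=[B,G,F,E,k,D,C]
After op 11 (swap(6, 3)): offset=3, physical=[k,D,E,B,G,F,C], logical=[B,G,F,C,k,D,E]
After op 12 (rotate(+1)): offset=4, physical=[k,D,E,B,G,F,C], logical=[G,F,C,k,D,E,B]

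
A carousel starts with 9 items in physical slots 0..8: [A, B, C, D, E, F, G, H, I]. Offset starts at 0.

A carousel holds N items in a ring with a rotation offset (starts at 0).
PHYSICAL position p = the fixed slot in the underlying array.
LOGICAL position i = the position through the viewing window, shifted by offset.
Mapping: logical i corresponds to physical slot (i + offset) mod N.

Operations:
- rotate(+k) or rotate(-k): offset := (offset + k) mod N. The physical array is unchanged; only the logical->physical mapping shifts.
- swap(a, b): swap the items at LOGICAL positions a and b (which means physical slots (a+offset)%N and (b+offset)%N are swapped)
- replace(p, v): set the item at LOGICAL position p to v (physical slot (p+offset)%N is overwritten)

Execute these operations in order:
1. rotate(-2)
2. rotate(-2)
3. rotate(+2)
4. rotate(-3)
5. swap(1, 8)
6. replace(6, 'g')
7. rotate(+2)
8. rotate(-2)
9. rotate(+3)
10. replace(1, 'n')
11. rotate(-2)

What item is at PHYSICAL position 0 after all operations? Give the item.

After op 1 (rotate(-2)): offset=7, physical=[A,B,C,D,E,F,G,H,I], logical=[H,I,A,B,C,D,E,F,G]
After op 2 (rotate(-2)): offset=5, physical=[A,B,C,D,E,F,G,H,I], logical=[F,G,H,I,A,B,C,D,E]
After op 3 (rotate(+2)): offset=7, physical=[A,B,C,D,E,F,G,H,I], logical=[H,I,A,B,C,D,E,F,G]
After op 4 (rotate(-3)): offset=4, physical=[A,B,C,D,E,F,G,H,I], logical=[E,F,G,H,I,A,B,C,D]
After op 5 (swap(1, 8)): offset=4, physical=[A,B,C,F,E,D,G,H,I], logical=[E,D,G,H,I,A,B,C,F]
After op 6 (replace(6, 'g')): offset=4, physical=[A,g,C,F,E,D,G,H,I], logical=[E,D,G,H,I,A,g,C,F]
After op 7 (rotate(+2)): offset=6, physical=[A,g,C,F,E,D,G,H,I], logical=[G,H,I,A,g,C,F,E,D]
After op 8 (rotate(-2)): offset=4, physical=[A,g,C,F,E,D,G,H,I], logical=[E,D,G,H,I,A,g,C,F]
After op 9 (rotate(+3)): offset=7, physical=[A,g,C,F,E,D,G,H,I], logical=[H,I,A,g,C,F,E,D,G]
After op 10 (replace(1, 'n')): offset=7, physical=[A,g,C,F,E,D,G,H,n], logical=[H,n,A,g,C,F,E,D,G]
After op 11 (rotate(-2)): offset=5, physical=[A,g,C,F,E,D,G,H,n], logical=[D,G,H,n,A,g,C,F,E]

Answer: A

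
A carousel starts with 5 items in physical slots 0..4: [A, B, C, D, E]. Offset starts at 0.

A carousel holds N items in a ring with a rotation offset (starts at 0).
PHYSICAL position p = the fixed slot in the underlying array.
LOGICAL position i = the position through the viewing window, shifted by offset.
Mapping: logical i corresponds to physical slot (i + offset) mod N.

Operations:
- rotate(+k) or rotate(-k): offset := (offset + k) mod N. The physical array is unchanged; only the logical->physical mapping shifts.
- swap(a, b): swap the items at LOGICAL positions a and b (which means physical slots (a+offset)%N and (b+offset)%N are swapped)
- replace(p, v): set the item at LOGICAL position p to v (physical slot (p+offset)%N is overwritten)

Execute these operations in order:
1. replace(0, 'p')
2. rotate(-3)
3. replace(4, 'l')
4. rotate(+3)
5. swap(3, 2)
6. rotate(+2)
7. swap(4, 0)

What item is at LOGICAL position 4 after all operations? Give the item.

After op 1 (replace(0, 'p')): offset=0, physical=[p,B,C,D,E], logical=[p,B,C,D,E]
After op 2 (rotate(-3)): offset=2, physical=[p,B,C,D,E], logical=[C,D,E,p,B]
After op 3 (replace(4, 'l')): offset=2, physical=[p,l,C,D,E], logical=[C,D,E,p,l]
After op 4 (rotate(+3)): offset=0, physical=[p,l,C,D,E], logical=[p,l,C,D,E]
After op 5 (swap(3, 2)): offset=0, physical=[p,l,D,C,E], logical=[p,l,D,C,E]
After op 6 (rotate(+2)): offset=2, physical=[p,l,D,C,E], logical=[D,C,E,p,l]
After op 7 (swap(4, 0)): offset=2, physical=[p,D,l,C,E], logical=[l,C,E,p,D]

Answer: D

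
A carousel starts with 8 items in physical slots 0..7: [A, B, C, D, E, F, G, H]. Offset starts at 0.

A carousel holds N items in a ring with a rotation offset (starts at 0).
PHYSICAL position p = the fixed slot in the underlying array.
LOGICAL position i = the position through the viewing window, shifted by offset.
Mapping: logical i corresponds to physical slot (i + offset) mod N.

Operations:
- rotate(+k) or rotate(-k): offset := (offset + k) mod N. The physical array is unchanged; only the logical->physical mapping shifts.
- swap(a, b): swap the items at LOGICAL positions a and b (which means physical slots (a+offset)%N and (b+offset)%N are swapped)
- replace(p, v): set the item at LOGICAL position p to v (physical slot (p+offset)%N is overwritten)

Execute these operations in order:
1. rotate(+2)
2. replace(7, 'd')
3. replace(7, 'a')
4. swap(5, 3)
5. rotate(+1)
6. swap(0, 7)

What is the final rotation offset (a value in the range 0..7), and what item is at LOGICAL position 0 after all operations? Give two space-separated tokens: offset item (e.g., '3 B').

After op 1 (rotate(+2)): offset=2, physical=[A,B,C,D,E,F,G,H], logical=[C,D,E,F,G,H,A,B]
After op 2 (replace(7, 'd')): offset=2, physical=[A,d,C,D,E,F,G,H], logical=[C,D,E,F,G,H,A,d]
After op 3 (replace(7, 'a')): offset=2, physical=[A,a,C,D,E,F,G,H], logical=[C,D,E,F,G,H,A,a]
After op 4 (swap(5, 3)): offset=2, physical=[A,a,C,D,E,H,G,F], logical=[C,D,E,H,G,F,A,a]
After op 5 (rotate(+1)): offset=3, physical=[A,a,C,D,E,H,G,F], logical=[D,E,H,G,F,A,a,C]
After op 6 (swap(0, 7)): offset=3, physical=[A,a,D,C,E,H,G,F], logical=[C,E,H,G,F,A,a,D]

Answer: 3 C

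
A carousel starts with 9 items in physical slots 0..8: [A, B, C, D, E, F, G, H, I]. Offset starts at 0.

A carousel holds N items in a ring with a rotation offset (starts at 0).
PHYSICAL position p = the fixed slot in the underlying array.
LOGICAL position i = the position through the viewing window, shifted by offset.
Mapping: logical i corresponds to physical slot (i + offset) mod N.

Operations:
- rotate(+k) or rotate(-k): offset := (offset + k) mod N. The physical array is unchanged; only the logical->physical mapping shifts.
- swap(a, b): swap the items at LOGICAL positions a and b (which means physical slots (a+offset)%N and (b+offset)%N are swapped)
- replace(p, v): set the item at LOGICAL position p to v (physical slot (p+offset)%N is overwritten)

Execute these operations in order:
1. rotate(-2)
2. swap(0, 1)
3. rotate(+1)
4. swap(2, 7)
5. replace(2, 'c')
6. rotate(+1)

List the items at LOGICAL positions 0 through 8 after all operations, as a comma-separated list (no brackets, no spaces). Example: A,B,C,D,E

Answer: A,c,C,D,E,F,B,I,H

Derivation:
After op 1 (rotate(-2)): offset=7, physical=[A,B,C,D,E,F,G,H,I], logical=[H,I,A,B,C,D,E,F,G]
After op 2 (swap(0, 1)): offset=7, physical=[A,B,C,D,E,F,G,I,H], logical=[I,H,A,B,C,D,E,F,G]
After op 3 (rotate(+1)): offset=8, physical=[A,B,C,D,E,F,G,I,H], logical=[H,A,B,C,D,E,F,G,I]
After op 4 (swap(2, 7)): offset=8, physical=[A,G,C,D,E,F,B,I,H], logical=[H,A,G,C,D,E,F,B,I]
After op 5 (replace(2, 'c')): offset=8, physical=[A,c,C,D,E,F,B,I,H], logical=[H,A,c,C,D,E,F,B,I]
After op 6 (rotate(+1)): offset=0, physical=[A,c,C,D,E,F,B,I,H], logical=[A,c,C,D,E,F,B,I,H]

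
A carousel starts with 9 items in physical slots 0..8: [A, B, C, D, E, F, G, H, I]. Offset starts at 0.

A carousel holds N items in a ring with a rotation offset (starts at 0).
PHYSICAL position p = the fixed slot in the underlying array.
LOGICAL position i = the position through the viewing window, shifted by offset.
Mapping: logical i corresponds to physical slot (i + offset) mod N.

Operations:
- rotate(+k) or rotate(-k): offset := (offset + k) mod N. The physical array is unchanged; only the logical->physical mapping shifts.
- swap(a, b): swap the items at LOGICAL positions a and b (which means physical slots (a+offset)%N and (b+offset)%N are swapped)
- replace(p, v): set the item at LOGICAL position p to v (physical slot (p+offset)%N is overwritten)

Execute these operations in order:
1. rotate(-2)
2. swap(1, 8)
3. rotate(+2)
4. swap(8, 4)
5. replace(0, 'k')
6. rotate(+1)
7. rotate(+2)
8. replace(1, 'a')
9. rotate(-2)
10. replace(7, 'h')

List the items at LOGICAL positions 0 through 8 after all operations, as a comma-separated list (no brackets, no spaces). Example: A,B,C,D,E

Answer: B,C,D,a,F,I,H,h,k

Derivation:
After op 1 (rotate(-2)): offset=7, physical=[A,B,C,D,E,F,G,H,I], logical=[H,I,A,B,C,D,E,F,G]
After op 2 (swap(1, 8)): offset=7, physical=[A,B,C,D,E,F,I,H,G], logical=[H,G,A,B,C,D,E,F,I]
After op 3 (rotate(+2)): offset=0, physical=[A,B,C,D,E,F,I,H,G], logical=[A,B,C,D,E,F,I,H,G]
After op 4 (swap(8, 4)): offset=0, physical=[A,B,C,D,G,F,I,H,E], logical=[A,B,C,D,G,F,I,H,E]
After op 5 (replace(0, 'k')): offset=0, physical=[k,B,C,D,G,F,I,H,E], logical=[k,B,C,D,G,F,I,H,E]
After op 6 (rotate(+1)): offset=1, physical=[k,B,C,D,G,F,I,H,E], logical=[B,C,D,G,F,I,H,E,k]
After op 7 (rotate(+2)): offset=3, physical=[k,B,C,D,G,F,I,H,E], logical=[D,G,F,I,H,E,k,B,C]
After op 8 (replace(1, 'a')): offset=3, physical=[k,B,C,D,a,F,I,H,E], logical=[D,a,F,I,H,E,k,B,C]
After op 9 (rotate(-2)): offset=1, physical=[k,B,C,D,a,F,I,H,E], logical=[B,C,D,a,F,I,H,E,k]
After op 10 (replace(7, 'h')): offset=1, physical=[k,B,C,D,a,F,I,H,h], logical=[B,C,D,a,F,I,H,h,k]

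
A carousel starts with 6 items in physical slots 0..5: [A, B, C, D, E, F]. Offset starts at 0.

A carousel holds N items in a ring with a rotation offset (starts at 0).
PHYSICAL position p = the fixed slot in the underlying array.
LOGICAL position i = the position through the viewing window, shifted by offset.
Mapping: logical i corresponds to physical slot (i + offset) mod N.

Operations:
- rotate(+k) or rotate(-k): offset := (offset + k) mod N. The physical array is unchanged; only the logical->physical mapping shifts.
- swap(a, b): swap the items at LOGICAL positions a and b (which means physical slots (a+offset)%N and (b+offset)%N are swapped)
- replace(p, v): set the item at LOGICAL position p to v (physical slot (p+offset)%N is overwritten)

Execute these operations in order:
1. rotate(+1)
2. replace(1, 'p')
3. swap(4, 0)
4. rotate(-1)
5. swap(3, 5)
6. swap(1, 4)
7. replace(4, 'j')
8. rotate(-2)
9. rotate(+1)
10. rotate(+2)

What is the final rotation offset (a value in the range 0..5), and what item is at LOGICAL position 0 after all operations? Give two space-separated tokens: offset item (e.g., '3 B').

Answer: 1 E

Derivation:
After op 1 (rotate(+1)): offset=1, physical=[A,B,C,D,E,F], logical=[B,C,D,E,F,A]
After op 2 (replace(1, 'p')): offset=1, physical=[A,B,p,D,E,F], logical=[B,p,D,E,F,A]
After op 3 (swap(4, 0)): offset=1, physical=[A,F,p,D,E,B], logical=[F,p,D,E,B,A]
After op 4 (rotate(-1)): offset=0, physical=[A,F,p,D,E,B], logical=[A,F,p,D,E,B]
After op 5 (swap(3, 5)): offset=0, physical=[A,F,p,B,E,D], logical=[A,F,p,B,E,D]
After op 6 (swap(1, 4)): offset=0, physical=[A,E,p,B,F,D], logical=[A,E,p,B,F,D]
After op 7 (replace(4, 'j')): offset=0, physical=[A,E,p,B,j,D], logical=[A,E,p,B,j,D]
After op 8 (rotate(-2)): offset=4, physical=[A,E,p,B,j,D], logical=[j,D,A,E,p,B]
After op 9 (rotate(+1)): offset=5, physical=[A,E,p,B,j,D], logical=[D,A,E,p,B,j]
After op 10 (rotate(+2)): offset=1, physical=[A,E,p,B,j,D], logical=[E,p,B,j,D,A]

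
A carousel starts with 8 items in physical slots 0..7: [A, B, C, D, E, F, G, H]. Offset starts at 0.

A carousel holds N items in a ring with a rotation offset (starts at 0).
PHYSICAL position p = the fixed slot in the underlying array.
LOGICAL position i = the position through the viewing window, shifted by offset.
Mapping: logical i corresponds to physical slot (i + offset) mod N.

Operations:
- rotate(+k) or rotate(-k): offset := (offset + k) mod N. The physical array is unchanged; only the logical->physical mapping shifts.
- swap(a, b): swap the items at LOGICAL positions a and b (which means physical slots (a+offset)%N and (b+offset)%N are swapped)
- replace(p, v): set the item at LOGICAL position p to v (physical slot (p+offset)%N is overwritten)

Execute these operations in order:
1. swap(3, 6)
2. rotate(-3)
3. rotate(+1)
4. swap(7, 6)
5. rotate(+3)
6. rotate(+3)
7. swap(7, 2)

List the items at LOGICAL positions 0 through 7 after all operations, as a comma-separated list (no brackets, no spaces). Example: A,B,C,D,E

After op 1 (swap(3, 6)): offset=0, physical=[A,B,C,G,E,F,D,H], logical=[A,B,C,G,E,F,D,H]
After op 2 (rotate(-3)): offset=5, physical=[A,B,C,G,E,F,D,H], logical=[F,D,H,A,B,C,G,E]
After op 3 (rotate(+1)): offset=6, physical=[A,B,C,G,E,F,D,H], logical=[D,H,A,B,C,G,E,F]
After op 4 (swap(7, 6)): offset=6, physical=[A,B,C,G,F,E,D,H], logical=[D,H,A,B,C,G,F,E]
After op 5 (rotate(+3)): offset=1, physical=[A,B,C,G,F,E,D,H], logical=[B,C,G,F,E,D,H,A]
After op 6 (rotate(+3)): offset=4, physical=[A,B,C,G,F,E,D,H], logical=[F,E,D,H,A,B,C,G]
After op 7 (swap(7, 2)): offset=4, physical=[A,B,C,D,F,E,G,H], logical=[F,E,G,H,A,B,C,D]

Answer: F,E,G,H,A,B,C,D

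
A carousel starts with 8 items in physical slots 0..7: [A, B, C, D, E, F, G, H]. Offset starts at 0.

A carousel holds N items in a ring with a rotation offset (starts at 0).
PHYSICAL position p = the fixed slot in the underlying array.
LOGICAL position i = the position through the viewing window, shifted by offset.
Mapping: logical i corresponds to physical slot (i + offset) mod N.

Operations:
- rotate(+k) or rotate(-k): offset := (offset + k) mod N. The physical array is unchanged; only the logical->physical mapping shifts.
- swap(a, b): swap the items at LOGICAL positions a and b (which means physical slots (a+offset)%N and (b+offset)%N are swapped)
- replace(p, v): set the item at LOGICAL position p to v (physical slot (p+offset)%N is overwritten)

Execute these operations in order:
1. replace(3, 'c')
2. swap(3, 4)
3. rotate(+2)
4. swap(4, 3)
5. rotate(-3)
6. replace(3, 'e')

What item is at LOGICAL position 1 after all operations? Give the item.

After op 1 (replace(3, 'c')): offset=0, physical=[A,B,C,c,E,F,G,H], logical=[A,B,C,c,E,F,G,H]
After op 2 (swap(3, 4)): offset=0, physical=[A,B,C,E,c,F,G,H], logical=[A,B,C,E,c,F,G,H]
After op 3 (rotate(+2)): offset=2, physical=[A,B,C,E,c,F,G,H], logical=[C,E,c,F,G,H,A,B]
After op 4 (swap(4, 3)): offset=2, physical=[A,B,C,E,c,G,F,H], logical=[C,E,c,G,F,H,A,B]
After op 5 (rotate(-3)): offset=7, physical=[A,B,C,E,c,G,F,H], logical=[H,A,B,C,E,c,G,F]
After op 6 (replace(3, 'e')): offset=7, physical=[A,B,e,E,c,G,F,H], logical=[H,A,B,e,E,c,G,F]

Answer: A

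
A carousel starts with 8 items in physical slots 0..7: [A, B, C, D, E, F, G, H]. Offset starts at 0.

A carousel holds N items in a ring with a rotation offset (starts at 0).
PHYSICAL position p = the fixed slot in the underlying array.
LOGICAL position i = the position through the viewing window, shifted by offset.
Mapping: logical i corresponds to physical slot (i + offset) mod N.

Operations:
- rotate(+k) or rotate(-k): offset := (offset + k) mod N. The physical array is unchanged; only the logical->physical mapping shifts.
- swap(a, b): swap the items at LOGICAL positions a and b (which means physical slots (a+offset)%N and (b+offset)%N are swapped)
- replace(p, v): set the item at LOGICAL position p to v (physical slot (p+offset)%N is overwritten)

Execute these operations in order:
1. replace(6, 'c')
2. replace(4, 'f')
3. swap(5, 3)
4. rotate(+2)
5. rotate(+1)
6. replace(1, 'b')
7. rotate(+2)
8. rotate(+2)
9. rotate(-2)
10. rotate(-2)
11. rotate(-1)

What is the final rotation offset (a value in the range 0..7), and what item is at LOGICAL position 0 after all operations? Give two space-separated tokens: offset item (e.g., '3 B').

After op 1 (replace(6, 'c')): offset=0, physical=[A,B,C,D,E,F,c,H], logical=[A,B,C,D,E,F,c,H]
After op 2 (replace(4, 'f')): offset=0, physical=[A,B,C,D,f,F,c,H], logical=[A,B,C,D,f,F,c,H]
After op 3 (swap(5, 3)): offset=0, physical=[A,B,C,F,f,D,c,H], logical=[A,B,C,F,f,D,c,H]
After op 4 (rotate(+2)): offset=2, physical=[A,B,C,F,f,D,c,H], logical=[C,F,f,D,c,H,A,B]
After op 5 (rotate(+1)): offset=3, physical=[A,B,C,F,f,D,c,H], logical=[F,f,D,c,H,A,B,C]
After op 6 (replace(1, 'b')): offset=3, physical=[A,B,C,F,b,D,c,H], logical=[F,b,D,c,H,A,B,C]
After op 7 (rotate(+2)): offset=5, physical=[A,B,C,F,b,D,c,H], logical=[D,c,H,A,B,C,F,b]
After op 8 (rotate(+2)): offset=7, physical=[A,B,C,F,b,D,c,H], logical=[H,A,B,C,F,b,D,c]
After op 9 (rotate(-2)): offset=5, physical=[A,B,C,F,b,D,c,H], logical=[D,c,H,A,B,C,F,b]
After op 10 (rotate(-2)): offset=3, physical=[A,B,C,F,b,D,c,H], logical=[F,b,D,c,H,A,B,C]
After op 11 (rotate(-1)): offset=2, physical=[A,B,C,F,b,D,c,H], logical=[C,F,b,D,c,H,A,B]

Answer: 2 C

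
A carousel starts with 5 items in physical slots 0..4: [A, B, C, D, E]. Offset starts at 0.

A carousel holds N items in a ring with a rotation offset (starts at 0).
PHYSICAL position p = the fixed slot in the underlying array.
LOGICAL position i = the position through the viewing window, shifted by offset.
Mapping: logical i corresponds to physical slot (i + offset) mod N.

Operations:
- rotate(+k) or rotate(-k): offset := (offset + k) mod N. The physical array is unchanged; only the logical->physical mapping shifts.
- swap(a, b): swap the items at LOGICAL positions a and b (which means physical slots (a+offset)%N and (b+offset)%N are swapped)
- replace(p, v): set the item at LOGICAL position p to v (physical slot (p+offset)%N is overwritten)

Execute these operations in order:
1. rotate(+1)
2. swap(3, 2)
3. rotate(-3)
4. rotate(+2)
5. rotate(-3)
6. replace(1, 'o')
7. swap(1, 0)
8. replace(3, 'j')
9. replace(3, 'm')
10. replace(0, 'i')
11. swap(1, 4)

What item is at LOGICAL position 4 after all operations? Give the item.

Answer: C

Derivation:
After op 1 (rotate(+1)): offset=1, physical=[A,B,C,D,E], logical=[B,C,D,E,A]
After op 2 (swap(3, 2)): offset=1, physical=[A,B,C,E,D], logical=[B,C,E,D,A]
After op 3 (rotate(-3)): offset=3, physical=[A,B,C,E,D], logical=[E,D,A,B,C]
After op 4 (rotate(+2)): offset=0, physical=[A,B,C,E,D], logical=[A,B,C,E,D]
After op 5 (rotate(-3)): offset=2, physical=[A,B,C,E,D], logical=[C,E,D,A,B]
After op 6 (replace(1, 'o')): offset=2, physical=[A,B,C,o,D], logical=[C,o,D,A,B]
After op 7 (swap(1, 0)): offset=2, physical=[A,B,o,C,D], logical=[o,C,D,A,B]
After op 8 (replace(3, 'j')): offset=2, physical=[j,B,o,C,D], logical=[o,C,D,j,B]
After op 9 (replace(3, 'm')): offset=2, physical=[m,B,o,C,D], logical=[o,C,D,m,B]
After op 10 (replace(0, 'i')): offset=2, physical=[m,B,i,C,D], logical=[i,C,D,m,B]
After op 11 (swap(1, 4)): offset=2, physical=[m,C,i,B,D], logical=[i,B,D,m,C]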